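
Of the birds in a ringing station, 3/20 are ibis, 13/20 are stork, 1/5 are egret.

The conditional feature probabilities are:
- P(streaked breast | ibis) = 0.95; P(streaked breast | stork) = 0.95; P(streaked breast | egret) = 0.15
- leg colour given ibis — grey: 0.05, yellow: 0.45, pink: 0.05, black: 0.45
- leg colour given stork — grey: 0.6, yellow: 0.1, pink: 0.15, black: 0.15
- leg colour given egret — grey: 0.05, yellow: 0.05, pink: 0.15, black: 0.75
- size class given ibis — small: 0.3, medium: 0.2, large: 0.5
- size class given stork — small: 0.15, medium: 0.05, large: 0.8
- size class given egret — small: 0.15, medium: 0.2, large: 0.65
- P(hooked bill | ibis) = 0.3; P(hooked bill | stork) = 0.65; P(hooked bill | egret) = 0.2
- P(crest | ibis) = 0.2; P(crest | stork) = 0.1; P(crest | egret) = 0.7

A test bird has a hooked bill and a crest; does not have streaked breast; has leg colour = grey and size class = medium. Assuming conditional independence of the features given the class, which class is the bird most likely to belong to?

egret

ibis: 0.15 × (1−0.95) × 0.05 × 0.2 × 0.3 × 0.2 = 0.0000045
stork: 0.65 × (1−0.95) × 0.6 × 0.05 × 0.65 × 0.1 = 0.000063375
egret: 0.2 × (1−0.15) × 0.05 × 0.2 × 0.2 × 0.7 = 0.000238
Highest score → egret.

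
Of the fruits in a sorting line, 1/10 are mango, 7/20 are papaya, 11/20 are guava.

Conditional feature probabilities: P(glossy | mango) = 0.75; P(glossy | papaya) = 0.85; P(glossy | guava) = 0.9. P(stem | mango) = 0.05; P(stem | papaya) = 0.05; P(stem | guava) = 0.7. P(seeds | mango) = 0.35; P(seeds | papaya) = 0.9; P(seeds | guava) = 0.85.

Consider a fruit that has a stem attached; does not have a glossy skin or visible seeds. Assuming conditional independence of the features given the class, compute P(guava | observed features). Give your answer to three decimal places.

mango: 0.1 × (1−0.75) × 0.05 × (1−0.35) = 0.0008125
papaya: 0.35 × (1−0.85) × 0.05 × (1−0.9) = 0.0002625
guava: 0.55 × (1−0.9) × 0.7 × (1−0.85) = 0.005775
P(guava | x) = 0.005775 / 0.00685 ≈ 0.843

0.843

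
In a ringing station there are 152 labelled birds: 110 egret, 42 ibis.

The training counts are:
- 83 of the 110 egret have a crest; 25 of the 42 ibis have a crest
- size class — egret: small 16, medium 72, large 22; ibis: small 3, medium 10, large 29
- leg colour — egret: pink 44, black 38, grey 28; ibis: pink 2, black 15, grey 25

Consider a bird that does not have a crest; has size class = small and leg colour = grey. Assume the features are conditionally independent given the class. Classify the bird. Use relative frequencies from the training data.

egret

egret: (110/152) × (27/110) × (16/110) × (28/110) ≈ 0.00657677
ibis: (42/152) × (17/42) × (3/42) × (25/42) ≈ 0.00475519
Highest score → egret.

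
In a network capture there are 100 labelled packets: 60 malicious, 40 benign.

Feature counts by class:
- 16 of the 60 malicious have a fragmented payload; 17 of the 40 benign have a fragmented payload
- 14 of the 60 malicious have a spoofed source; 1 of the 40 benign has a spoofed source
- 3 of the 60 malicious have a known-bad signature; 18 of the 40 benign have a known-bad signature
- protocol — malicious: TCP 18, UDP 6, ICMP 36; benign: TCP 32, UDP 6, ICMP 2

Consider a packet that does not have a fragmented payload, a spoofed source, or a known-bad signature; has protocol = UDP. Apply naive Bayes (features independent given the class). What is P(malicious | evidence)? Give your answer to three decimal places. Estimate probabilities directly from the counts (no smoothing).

malicious: (60/100) × (44/60) × (46/60) × (57/60) × (6/60) ≈ 0.0320467
benign: (40/100) × (23/40) × (39/40) × (22/40) × (6/40) = 0.018500625
P(malicious | x) = 0.0320467 / 0.050547325 ≈ 0.634

0.634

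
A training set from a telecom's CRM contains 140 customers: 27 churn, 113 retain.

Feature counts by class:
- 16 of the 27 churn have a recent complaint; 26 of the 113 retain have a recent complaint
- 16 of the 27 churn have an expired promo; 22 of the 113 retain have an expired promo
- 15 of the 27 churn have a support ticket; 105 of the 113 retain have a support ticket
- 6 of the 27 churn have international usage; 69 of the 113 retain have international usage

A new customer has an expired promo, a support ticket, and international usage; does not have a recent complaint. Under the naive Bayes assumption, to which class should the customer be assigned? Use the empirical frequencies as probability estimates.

churn: (27/140) × (11/27) × (16/27) × (15/27) × (6/27) ≈ 0.00574825
retain: (113/140) × (87/113) × (22/113) × (105/113) × (69/113) ≈ 0.0686463
Highest score → retain.

retain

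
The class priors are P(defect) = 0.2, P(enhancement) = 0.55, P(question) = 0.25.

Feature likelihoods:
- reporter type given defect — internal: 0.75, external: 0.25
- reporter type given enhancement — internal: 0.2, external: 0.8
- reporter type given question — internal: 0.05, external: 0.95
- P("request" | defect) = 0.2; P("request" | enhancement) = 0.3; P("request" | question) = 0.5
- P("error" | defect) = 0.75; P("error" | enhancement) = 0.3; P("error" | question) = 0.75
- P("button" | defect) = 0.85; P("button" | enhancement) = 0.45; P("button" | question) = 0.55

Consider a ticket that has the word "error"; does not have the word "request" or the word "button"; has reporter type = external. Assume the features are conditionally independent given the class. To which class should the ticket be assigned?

defect: 0.2 × 0.25 × (1−0.2) × 0.75 × (1−0.85) = 0.0045
enhancement: 0.55 × 0.8 × (1−0.3) × 0.3 × (1−0.45) = 0.05082
question: 0.25 × 0.95 × (1−0.5) × 0.75 × (1−0.55) = 0.040078125
Highest score → enhancement.

enhancement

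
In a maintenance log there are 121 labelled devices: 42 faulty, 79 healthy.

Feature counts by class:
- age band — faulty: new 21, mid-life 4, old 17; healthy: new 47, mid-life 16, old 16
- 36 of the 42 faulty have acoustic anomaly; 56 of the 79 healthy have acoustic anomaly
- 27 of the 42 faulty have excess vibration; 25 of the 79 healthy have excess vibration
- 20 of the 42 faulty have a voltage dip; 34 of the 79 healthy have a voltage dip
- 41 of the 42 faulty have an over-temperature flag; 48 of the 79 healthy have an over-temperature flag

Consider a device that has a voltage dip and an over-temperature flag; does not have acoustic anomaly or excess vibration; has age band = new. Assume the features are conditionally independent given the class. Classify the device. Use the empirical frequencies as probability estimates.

healthy

faulty: (42/121) × (21/42) × (6/42) × (15/42) × (20/42) × (41/42) ≈ 0.00411617
healthy: (79/121) × (47/79) × (23/79) × (54/79) × (34/79) × (48/79) ≈ 0.0202137
Highest score → healthy.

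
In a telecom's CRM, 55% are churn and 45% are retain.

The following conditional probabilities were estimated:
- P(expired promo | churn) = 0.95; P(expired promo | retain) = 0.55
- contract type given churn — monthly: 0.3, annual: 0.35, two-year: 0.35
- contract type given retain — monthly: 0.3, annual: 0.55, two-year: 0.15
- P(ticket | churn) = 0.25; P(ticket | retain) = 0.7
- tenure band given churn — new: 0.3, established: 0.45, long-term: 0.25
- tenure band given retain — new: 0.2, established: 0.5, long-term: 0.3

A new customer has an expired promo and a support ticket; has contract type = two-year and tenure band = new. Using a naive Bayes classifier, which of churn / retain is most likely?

churn: 0.55 × 0.95 × 0.35 × 0.25 × 0.3 = 0.013715625
retain: 0.45 × 0.55 × 0.15 × 0.7 × 0.2 = 0.0051975
Highest score → churn.

churn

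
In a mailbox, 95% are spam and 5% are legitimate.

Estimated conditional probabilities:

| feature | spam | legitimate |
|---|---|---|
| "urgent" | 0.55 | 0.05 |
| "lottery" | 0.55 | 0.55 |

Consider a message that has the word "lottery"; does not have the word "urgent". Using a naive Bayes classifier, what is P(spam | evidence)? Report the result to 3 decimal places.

0.900

spam: 0.95 × (1−0.55) × 0.55 = 0.235125
legitimate: 0.05 × (1−0.05) × 0.55 = 0.026125
P(spam | x) = 0.235125 / 0.26125 ≈ 0.900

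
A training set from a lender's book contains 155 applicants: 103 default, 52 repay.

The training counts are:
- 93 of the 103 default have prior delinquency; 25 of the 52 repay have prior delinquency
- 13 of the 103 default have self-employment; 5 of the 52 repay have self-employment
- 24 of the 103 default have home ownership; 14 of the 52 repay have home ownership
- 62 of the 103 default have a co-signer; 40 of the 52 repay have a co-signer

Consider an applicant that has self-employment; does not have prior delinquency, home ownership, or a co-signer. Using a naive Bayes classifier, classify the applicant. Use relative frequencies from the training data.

repay

default: (103/155) × (10/103) × (13/103) × (79/103) × (41/103) ≈ 0.00248606
repay: (52/155) × (27/52) × (5/52) × (38/52) × (12/52) ≈ 0.0028246
Highest score → repay.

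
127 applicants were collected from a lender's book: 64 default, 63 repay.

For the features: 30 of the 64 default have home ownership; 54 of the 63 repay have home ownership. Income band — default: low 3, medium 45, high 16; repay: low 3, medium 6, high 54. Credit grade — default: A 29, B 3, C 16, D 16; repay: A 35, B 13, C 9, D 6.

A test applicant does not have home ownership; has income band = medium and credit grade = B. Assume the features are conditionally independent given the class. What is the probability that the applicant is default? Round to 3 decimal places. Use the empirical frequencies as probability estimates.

default: (64/127) × (34/64) × (45/64) × (3/64) ≈ 0.00882367
repay: (63/127) × (9/63) × (6/63) × (13/63) ≈ 0.00139268
P(default | x) = 0.00882367 / 0.01021635 ≈ 0.864

0.864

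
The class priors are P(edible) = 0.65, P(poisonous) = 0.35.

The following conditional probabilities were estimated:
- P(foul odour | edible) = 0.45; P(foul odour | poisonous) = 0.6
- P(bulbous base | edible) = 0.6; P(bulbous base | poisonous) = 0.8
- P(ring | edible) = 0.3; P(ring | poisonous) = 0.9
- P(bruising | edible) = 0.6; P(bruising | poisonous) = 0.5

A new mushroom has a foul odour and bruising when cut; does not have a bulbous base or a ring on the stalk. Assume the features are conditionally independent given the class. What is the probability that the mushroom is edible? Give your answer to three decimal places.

edible: 0.65 × 0.45 × (1−0.6) × (1−0.3) × 0.6 = 0.04914
poisonous: 0.35 × 0.6 × (1−0.8) × (1−0.9) × 0.5 = 0.0021
P(edible | x) = 0.04914 / 0.05124 ≈ 0.959

0.959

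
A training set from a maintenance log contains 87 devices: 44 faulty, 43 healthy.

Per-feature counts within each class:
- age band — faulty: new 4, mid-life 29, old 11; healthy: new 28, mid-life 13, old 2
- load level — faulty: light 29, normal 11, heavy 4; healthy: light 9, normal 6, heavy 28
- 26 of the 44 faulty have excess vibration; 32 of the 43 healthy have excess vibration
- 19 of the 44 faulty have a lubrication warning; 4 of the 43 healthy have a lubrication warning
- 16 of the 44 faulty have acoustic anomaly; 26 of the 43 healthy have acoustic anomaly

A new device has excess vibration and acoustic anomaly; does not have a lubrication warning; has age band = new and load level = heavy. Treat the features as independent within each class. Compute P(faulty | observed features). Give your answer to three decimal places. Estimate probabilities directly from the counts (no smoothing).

0.006

faulty: (44/87) × (4/44) × (4/44) × (26/44) × (25/44) × (16/44) ≈ 0.000510297
healthy: (43/87) × (28/43) × (28/43) × (32/43) × (39/43) × (26/43) ≈ 0.0855285
P(faulty | x) = 0.000510297 / 0.086038797 ≈ 0.006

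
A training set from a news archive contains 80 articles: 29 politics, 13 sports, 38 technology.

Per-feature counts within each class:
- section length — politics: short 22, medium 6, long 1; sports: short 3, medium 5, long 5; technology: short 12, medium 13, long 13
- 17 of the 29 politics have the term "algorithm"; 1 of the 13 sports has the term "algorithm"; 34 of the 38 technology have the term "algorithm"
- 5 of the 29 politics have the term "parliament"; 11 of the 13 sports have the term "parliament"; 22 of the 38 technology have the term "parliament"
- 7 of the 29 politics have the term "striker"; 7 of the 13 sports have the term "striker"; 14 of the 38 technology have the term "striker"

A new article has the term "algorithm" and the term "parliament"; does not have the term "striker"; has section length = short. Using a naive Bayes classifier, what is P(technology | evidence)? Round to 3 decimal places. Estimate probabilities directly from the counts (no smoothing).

0.688

politics: (29/80) × (22/29) × (17/29) × (5/29) × (22/29) ≈ 0.0210853
sports: (13/80) × (3/13) × (1/13) × (11/13) × (6/13) ≈ 0.00112654
technology: (38/80) × (12/38) × (34/38) × (22/38) × (24/38) ≈ 0.0490742
P(technology | x) = 0.0490742 / 0.07128604 ≈ 0.688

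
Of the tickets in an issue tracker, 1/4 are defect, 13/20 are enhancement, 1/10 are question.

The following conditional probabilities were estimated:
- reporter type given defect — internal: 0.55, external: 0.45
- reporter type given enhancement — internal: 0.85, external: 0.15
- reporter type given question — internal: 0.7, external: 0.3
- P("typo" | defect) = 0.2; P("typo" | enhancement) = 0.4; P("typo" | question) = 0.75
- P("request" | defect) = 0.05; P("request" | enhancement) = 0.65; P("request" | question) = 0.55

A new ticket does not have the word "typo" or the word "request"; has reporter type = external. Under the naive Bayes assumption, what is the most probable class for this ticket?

defect

defect: 0.25 × 0.45 × (1−0.2) × (1−0.05) = 0.0855
enhancement: 0.65 × 0.15 × (1−0.4) × (1−0.65) = 0.020475
question: 0.1 × 0.3 × (1−0.75) × (1−0.55) = 0.003375
Highest score → defect.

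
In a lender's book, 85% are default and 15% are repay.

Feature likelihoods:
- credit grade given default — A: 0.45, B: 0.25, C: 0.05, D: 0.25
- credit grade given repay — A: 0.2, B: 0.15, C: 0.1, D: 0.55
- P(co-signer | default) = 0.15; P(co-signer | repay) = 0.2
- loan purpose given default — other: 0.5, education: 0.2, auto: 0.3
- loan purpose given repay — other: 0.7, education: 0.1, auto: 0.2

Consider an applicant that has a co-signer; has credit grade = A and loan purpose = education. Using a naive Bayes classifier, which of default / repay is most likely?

default: 0.85 × 0.45 × 0.15 × 0.2 = 0.011475
repay: 0.15 × 0.2 × 0.2 × 0.1 = 0.0006
Highest score → default.

default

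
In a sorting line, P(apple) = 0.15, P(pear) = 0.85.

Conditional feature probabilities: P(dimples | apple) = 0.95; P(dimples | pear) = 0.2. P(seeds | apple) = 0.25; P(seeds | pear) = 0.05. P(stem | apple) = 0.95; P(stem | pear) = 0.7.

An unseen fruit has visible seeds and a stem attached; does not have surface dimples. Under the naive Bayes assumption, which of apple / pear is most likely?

apple: 0.15 × (1−0.95) × 0.25 × 0.95 = 0.00178125
pear: 0.85 × (1−0.2) × 0.05 × 0.7 = 0.0238
Highest score → pear.

pear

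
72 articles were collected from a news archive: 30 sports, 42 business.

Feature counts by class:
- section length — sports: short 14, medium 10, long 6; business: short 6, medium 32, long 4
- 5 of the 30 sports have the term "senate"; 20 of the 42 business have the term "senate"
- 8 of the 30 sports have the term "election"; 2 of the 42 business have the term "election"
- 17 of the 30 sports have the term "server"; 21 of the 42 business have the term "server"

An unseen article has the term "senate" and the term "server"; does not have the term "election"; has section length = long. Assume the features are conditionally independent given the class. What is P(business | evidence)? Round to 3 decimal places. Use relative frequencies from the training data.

0.686

sports: (30/72) × (6/30) × (5/30) × (22/30) × (17/30) ≈ 0.0057716
business: (42/72) × (4/42) × (20/42) × (40/42) × (21/42) ≈ 0.0125976
P(business | x) = 0.0125976 / 0.0183692 ≈ 0.686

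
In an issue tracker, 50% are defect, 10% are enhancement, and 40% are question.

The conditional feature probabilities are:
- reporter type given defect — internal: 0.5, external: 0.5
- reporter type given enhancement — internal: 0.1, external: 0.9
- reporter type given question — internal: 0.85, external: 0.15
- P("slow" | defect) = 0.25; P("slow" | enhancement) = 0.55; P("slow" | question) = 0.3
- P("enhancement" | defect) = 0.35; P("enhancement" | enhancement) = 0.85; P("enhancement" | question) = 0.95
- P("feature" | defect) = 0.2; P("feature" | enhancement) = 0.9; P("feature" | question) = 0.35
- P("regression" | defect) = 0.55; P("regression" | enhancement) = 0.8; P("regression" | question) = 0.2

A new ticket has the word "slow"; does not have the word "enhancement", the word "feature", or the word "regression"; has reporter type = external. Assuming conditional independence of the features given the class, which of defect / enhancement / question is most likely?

defect

defect: 0.5 × 0.5 × 0.25 × (1−0.35) × (1−0.2) × (1−0.55) = 0.014625
enhancement: 0.1 × 0.9 × 0.55 × (1−0.85) × (1−0.9) × (1−0.8) = 0.0001485
question: 0.4 × 0.15 × 0.3 × (1−0.95) × (1−0.35) × (1−0.2) = 0.000468
Highest score → defect.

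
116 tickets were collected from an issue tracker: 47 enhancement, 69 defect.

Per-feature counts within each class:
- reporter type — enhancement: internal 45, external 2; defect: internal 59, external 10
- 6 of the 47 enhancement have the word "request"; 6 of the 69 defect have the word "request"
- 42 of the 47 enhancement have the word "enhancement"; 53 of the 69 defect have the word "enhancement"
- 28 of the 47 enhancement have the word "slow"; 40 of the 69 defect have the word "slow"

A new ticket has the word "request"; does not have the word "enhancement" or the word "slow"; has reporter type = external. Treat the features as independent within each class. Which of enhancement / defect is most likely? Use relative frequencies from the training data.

enhancement: (47/116) × (2/47) × (6/47) × (5/47) × (19/47) ≈ 0.0000946571
defect: (69/116) × (10/69) × (6/69) × (16/69) × (29/69) ≈ 0.000730574
Highest score → defect.

defect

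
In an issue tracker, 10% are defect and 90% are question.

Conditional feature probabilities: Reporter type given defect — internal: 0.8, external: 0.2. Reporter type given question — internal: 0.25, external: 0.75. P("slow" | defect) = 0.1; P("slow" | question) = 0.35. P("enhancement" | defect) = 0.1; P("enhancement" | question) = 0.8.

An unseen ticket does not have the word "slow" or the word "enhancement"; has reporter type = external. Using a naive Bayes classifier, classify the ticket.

question

defect: 0.1 × 0.2 × (1−0.1) × (1−0.1) = 0.0162
question: 0.9 × 0.75 × (1−0.35) × (1−0.8) = 0.08775
Highest score → question.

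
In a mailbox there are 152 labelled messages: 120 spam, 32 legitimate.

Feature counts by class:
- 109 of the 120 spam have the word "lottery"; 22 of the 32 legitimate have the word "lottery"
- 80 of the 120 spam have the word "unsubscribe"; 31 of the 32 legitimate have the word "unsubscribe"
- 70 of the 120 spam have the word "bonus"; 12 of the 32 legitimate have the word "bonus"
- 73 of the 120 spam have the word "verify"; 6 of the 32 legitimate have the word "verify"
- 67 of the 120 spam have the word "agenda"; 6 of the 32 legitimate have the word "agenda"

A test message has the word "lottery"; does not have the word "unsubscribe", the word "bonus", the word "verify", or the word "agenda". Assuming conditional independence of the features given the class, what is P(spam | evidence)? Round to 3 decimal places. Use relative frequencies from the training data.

0.902

spam: (120/152) × (109/120) × (40/120) × (50/120) × (47/120) × (53/120) ≈ 0.0172291
legitimate: (32/152) × (22/32) × (1/32) × (20/32) × (26/32) × (26/32) ≈ 0.00186619
P(spam | x) = 0.0172291 / 0.01909529 ≈ 0.902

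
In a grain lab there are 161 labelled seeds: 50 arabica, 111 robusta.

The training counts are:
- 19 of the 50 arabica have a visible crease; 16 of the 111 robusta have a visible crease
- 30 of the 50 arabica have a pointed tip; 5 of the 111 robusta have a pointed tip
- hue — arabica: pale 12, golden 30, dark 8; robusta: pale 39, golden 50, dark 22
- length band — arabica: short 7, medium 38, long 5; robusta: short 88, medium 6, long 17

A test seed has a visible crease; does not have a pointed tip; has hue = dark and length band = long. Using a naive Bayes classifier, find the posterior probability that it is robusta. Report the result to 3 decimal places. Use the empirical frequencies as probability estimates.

arabica: (50/161) × (19/50) × (20/50) × (8/50) × (5/50) ≈ 0.00075528
robusta: (111/161) × (16/111) × (106/111) × (22/111) × (17/111) ≈ 0.00288073
P(robusta | x) = 0.00288073 / 0.00363601 ≈ 0.792

0.792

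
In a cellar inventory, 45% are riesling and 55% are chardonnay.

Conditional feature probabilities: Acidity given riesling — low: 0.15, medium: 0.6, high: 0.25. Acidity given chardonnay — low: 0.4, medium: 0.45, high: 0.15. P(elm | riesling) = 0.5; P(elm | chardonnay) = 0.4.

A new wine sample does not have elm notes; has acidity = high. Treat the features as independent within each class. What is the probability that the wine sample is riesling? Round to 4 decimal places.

riesling: 0.45 × 0.25 × (1−0.5) = 0.05625
chardonnay: 0.55 × 0.15 × (1−0.4) = 0.0495
P(riesling | x) = 0.05625 / 0.10575 ≈ 0.5319

0.5319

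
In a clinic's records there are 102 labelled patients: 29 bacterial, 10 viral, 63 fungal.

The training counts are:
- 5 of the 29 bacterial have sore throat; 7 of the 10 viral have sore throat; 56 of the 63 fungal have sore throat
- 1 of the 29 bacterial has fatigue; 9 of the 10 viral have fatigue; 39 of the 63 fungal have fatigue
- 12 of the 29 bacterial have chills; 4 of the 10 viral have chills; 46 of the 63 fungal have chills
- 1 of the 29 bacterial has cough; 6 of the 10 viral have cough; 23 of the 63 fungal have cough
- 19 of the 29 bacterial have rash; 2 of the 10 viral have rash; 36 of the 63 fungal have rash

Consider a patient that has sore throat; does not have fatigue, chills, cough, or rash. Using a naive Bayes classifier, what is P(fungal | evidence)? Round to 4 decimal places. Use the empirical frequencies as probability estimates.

bacterial: (29/102) × (5/29) × (28/29) × (17/29) × (28/29) × (10/29) ≈ 0.00923725
viral: (10/102) × (7/10) × (1/10) × (6/10) × (4/10) × (8/10) ≈ 0.00131765
fungal: (63/102) × (56/63) × (24/63) × (17/63) × (40/63) × (27/63) ≈ 0.0153571
P(fungal | x) = 0.0153571 / 0.025912 ≈ 0.5927

0.5927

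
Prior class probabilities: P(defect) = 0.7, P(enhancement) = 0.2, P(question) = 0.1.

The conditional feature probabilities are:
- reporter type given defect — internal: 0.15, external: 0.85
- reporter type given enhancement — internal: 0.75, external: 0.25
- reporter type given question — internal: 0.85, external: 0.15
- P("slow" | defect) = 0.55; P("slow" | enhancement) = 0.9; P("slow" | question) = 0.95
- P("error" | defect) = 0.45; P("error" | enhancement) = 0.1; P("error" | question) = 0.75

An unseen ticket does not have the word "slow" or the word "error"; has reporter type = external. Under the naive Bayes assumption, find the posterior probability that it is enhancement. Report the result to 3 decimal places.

0.030

defect: 0.7 × 0.85 × (1−0.55) × (1−0.45) = 0.1472625
enhancement: 0.2 × 0.25 × (1−0.9) × (1−0.1) = 0.0045
question: 0.1 × 0.15 × (1−0.95) × (1−0.75) = 0.0001875
P(enhancement | x) = 0.0045 / 0.15195 ≈ 0.030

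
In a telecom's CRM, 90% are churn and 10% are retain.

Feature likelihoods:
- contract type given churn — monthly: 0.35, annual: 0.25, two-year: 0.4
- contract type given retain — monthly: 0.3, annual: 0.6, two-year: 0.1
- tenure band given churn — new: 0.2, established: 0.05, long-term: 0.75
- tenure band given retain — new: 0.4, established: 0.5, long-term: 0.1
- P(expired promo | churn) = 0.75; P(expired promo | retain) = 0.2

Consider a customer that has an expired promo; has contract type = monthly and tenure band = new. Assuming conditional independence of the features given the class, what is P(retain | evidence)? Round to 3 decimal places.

0.048

churn: 0.9 × 0.35 × 0.2 × 0.75 = 0.04725
retain: 0.1 × 0.3 × 0.4 × 0.2 = 0.0024
P(retain | x) = 0.0024 / 0.04965 ≈ 0.048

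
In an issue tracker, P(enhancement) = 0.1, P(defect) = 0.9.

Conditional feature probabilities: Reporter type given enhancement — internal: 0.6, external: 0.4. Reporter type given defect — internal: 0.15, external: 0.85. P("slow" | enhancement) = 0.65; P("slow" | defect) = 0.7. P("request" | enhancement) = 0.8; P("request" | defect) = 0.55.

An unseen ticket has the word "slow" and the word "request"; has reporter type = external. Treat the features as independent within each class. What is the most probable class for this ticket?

defect

enhancement: 0.1 × 0.4 × 0.65 × 0.8 = 0.0208
defect: 0.9 × 0.85 × 0.7 × 0.55 = 0.294525
Highest score → defect.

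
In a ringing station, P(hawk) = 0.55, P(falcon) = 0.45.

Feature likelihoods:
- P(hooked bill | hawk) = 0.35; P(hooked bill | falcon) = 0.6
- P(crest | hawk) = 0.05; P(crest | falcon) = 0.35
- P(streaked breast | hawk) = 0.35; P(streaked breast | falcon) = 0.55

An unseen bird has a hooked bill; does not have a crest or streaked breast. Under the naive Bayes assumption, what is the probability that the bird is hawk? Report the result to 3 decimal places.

0.601

hawk: 0.55 × 0.35 × (1−0.05) × (1−0.35) = 0.11886875
falcon: 0.45 × 0.6 × (1−0.35) × (1−0.55) = 0.078975
P(hawk | x) = 0.11886875 / 0.19784375 ≈ 0.601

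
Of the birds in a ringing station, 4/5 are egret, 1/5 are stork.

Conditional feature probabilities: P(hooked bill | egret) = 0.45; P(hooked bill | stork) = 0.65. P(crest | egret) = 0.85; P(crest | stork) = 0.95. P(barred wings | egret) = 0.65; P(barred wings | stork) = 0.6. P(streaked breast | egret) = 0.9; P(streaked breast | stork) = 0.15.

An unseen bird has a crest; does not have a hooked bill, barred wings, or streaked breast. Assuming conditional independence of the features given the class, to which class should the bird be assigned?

egret: 0.8 × (1−0.45) × 0.85 × (1−0.65) × (1−0.9) = 0.01309
stork: 0.2 × (1−0.65) × 0.95 × (1−0.6) × (1−0.15) = 0.02261
Highest score → stork.

stork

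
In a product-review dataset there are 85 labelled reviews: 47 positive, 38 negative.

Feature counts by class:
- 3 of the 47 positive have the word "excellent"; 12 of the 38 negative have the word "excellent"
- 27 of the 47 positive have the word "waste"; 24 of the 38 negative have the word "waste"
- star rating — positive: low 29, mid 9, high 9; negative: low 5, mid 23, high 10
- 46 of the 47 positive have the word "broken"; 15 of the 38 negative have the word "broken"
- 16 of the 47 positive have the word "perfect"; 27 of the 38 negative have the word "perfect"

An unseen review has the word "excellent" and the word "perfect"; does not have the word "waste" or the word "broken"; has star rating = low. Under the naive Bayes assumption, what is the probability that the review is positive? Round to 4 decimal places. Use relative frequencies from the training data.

positive: (47/85) × (3/47) × (20/47) × (29/47) × (1/47) × (16/47) ≈ 0.0000671211
negative: (38/85) × (12/38) × (14/38) × (5/38) × (23/38) × (27/38) ≈ 0.00294319
P(positive | x) = 0.0000671211 / 0.0030103111 ≈ 0.0223

0.0223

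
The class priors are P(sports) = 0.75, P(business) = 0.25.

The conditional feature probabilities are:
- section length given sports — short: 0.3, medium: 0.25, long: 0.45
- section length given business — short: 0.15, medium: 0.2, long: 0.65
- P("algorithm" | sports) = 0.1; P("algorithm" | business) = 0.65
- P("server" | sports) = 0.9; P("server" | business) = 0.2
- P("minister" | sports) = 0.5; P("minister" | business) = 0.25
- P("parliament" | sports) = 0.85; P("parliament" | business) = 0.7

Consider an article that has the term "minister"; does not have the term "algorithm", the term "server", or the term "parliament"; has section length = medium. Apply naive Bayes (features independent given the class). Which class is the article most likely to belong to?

sports

sports: 0.75 × 0.25 × (1−0.1) × (1−0.9) × 0.5 × (1−0.85) = 0.001265625
business: 0.25 × 0.2 × (1−0.65) × (1−0.2) × 0.25 × (1−0.7) = 0.00105
Highest score → sports.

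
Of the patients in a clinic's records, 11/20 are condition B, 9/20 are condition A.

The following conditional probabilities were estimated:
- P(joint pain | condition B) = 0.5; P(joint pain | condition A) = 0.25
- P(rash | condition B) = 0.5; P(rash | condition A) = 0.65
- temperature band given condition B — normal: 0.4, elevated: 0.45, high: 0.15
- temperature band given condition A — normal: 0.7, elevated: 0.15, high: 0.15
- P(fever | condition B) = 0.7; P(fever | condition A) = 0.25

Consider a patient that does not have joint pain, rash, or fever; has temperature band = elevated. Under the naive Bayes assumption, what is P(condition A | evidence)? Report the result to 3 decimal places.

condition B: 0.55 × (1−0.5) × (1−0.5) × 0.45 × (1−0.7) = 0.0185625
condition A: 0.45 × (1−0.25) × (1−0.65) × 0.15 × (1−0.25) = 0.0132890625
P(condition A | x) = 0.0132890625 / 0.0318515625 ≈ 0.417

0.417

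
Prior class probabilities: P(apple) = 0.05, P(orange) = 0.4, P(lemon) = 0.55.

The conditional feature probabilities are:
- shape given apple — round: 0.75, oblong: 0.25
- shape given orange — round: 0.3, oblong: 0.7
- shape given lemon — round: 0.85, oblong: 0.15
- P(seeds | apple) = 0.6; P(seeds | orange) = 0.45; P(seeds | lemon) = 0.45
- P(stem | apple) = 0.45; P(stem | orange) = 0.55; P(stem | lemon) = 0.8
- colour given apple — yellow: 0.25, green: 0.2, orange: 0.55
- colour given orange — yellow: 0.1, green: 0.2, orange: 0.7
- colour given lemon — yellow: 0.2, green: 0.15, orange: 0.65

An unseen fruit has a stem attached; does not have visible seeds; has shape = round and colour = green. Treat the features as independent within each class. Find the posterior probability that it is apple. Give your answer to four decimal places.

apple: 0.05 × 0.75 × (1−0.6) × 0.45 × 0.2 = 0.00135
orange: 0.4 × 0.3 × (1−0.45) × 0.55 × 0.2 = 0.00726
lemon: 0.55 × 0.85 × (1−0.45) × 0.8 × 0.15 = 0.030855
P(apple | x) = 0.00135 / 0.039465 ≈ 0.0342

0.0342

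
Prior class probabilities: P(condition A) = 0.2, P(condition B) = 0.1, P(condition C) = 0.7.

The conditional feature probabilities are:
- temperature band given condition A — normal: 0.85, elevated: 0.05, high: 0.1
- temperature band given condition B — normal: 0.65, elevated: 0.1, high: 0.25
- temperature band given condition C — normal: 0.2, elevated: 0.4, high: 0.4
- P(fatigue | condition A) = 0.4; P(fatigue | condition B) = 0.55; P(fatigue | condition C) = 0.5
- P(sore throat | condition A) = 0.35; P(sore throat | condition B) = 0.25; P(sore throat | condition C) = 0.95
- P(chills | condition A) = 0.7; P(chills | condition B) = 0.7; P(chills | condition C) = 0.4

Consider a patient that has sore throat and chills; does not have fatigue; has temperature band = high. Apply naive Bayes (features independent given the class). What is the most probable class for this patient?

condition A: 0.2 × 0.1 × (1−0.4) × 0.35 × 0.7 = 0.00294
condition B: 0.1 × 0.25 × (1−0.55) × 0.25 × 0.7 = 0.00196875
condition C: 0.7 × 0.4 × (1−0.5) × 0.95 × 0.4 = 0.0532
Highest score → condition C.

condition C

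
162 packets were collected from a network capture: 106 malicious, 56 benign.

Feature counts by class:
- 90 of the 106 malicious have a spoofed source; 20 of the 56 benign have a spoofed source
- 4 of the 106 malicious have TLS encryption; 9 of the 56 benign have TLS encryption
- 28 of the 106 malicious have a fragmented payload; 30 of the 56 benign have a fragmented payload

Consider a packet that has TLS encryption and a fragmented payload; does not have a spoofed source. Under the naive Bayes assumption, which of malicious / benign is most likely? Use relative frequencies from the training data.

malicious: (106/162) × (16/106) × (4/106) × (28/106) ≈ 0.00098449
benign: (56/162) × (36/56) × (9/56) × (30/56) ≈ 0.0191327
Highest score → benign.

benign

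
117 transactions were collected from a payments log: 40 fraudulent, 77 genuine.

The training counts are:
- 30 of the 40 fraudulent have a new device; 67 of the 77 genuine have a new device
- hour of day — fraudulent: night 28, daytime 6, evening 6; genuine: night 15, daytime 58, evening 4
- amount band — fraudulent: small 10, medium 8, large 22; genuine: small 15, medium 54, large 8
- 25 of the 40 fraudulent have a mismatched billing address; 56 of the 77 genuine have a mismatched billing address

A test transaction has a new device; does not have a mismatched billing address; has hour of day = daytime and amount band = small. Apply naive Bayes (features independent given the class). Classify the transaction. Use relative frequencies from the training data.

fraudulent: (40/117) × (30/40) × (6/40) × (10/40) × (15/40) ≈ 0.00360577
genuine: (77/117) × (67/77) × (58/77) × (15/77) × (21/77) ≈ 0.0229169
Highest score → genuine.

genuine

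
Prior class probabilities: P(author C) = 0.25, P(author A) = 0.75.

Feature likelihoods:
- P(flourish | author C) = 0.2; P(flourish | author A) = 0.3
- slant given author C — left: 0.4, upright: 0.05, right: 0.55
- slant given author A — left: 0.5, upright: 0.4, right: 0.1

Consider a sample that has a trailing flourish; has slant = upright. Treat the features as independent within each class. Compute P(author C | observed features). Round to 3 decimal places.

author C: 0.25 × 0.2 × 0.05 = 0.0025
author A: 0.75 × 0.3 × 0.4 = 0.09
P(author C | x) = 0.0025 / 0.0925 ≈ 0.027

0.027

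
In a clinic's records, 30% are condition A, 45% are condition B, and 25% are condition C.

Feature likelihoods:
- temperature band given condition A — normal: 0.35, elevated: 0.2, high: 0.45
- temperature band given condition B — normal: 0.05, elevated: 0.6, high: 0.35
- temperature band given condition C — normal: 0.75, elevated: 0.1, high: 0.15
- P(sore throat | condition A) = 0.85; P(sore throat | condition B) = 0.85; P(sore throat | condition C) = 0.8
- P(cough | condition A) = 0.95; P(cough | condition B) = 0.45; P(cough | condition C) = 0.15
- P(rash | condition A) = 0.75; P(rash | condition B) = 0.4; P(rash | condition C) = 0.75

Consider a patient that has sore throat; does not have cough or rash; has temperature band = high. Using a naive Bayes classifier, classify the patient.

condition B

condition A: 0.3 × 0.45 × 0.85 × (1−0.95) × (1−0.75) = 0.001434375
condition B: 0.45 × 0.35 × 0.85 × (1−0.45) × (1−0.4) = 0.04417875
condition C: 0.25 × 0.15 × 0.8 × (1−0.15) × (1−0.75) = 0.006375
Highest score → condition B.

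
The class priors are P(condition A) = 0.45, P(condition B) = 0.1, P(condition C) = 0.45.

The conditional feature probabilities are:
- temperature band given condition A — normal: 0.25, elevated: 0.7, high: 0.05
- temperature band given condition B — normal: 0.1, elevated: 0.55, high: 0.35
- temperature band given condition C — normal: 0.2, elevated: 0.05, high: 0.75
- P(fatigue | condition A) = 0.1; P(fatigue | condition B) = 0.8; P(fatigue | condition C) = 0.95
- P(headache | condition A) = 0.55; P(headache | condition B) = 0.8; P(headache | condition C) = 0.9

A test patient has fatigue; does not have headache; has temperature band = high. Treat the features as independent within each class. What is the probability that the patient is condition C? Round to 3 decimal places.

0.829

condition A: 0.45 × 0.05 × 0.1 × (1−0.55) = 0.0010125
condition B: 0.1 × 0.35 × 0.8 × (1−0.8) = 0.0056
condition C: 0.45 × 0.75 × 0.95 × (1−0.9) = 0.0320625
P(condition C | x) = 0.0320625 / 0.038675 ≈ 0.829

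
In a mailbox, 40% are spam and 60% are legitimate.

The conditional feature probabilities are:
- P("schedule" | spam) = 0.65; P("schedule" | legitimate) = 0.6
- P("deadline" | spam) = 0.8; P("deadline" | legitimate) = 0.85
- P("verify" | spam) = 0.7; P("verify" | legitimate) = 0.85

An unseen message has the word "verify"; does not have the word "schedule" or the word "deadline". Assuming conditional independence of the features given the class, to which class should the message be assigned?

legitimate

spam: 0.4 × (1−0.65) × (1−0.8) × 0.7 = 0.0196
legitimate: 0.6 × (1−0.6) × (1−0.85) × 0.85 = 0.0306
Highest score → legitimate.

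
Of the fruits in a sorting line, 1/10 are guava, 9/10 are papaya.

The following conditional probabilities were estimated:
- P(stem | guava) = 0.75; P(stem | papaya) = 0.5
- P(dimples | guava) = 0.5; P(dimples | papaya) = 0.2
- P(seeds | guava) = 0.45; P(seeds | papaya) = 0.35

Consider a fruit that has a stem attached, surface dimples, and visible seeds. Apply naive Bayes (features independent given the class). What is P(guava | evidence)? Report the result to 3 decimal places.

0.349

guava: 0.1 × 0.75 × 0.5 × 0.45 = 0.016875
papaya: 0.9 × 0.5 × 0.2 × 0.35 = 0.0315
P(guava | x) = 0.016875 / 0.048375 ≈ 0.349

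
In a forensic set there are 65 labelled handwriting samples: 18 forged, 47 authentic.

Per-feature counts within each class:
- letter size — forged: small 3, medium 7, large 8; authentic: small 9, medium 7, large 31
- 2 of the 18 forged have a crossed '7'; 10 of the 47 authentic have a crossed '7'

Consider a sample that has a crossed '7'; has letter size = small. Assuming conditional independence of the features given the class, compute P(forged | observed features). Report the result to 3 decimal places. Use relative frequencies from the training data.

0.148

forged: (18/65) × (3/18) × (2/18) ≈ 0.00512821
authentic: (47/65) × (9/47) × (10/47) ≈ 0.0294599
P(forged | x) = 0.00512821 / 0.03458811 ≈ 0.148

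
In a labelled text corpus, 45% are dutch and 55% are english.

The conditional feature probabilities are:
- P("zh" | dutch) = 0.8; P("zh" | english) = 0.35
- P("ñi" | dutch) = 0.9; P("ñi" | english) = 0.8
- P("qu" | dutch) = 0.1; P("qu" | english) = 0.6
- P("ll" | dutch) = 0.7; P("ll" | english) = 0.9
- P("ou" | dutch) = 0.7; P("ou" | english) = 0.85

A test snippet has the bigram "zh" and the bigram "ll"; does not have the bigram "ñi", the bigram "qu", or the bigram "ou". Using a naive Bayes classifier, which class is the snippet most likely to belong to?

dutch

dutch: 0.45 × 0.8 × (1−0.9) × (1−0.1) × 0.7 × (1−0.7) = 0.006804
english: 0.55 × 0.35 × (1−0.8) × (1−0.6) × 0.9 × (1−0.85) = 0.002079
Highest score → dutch.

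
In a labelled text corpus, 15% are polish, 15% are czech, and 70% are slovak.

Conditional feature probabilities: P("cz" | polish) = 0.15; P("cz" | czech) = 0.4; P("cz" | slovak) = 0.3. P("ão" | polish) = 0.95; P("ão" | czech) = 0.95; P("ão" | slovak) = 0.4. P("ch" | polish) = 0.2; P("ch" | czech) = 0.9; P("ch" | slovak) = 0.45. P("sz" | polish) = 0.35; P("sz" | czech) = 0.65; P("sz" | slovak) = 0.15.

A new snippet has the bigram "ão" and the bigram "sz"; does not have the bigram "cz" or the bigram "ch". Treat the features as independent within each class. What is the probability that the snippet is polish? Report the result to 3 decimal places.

0.610

polish: 0.15 × (1−0.15) × 0.95 × (1−0.2) × 0.35 = 0.033915
czech: 0.15 × (1−0.4) × 0.95 × (1−0.9) × 0.65 = 0.0055575
slovak: 0.7 × (1−0.3) × 0.4 × (1−0.45) × 0.15 = 0.01617
P(polish | x) = 0.033915 / 0.0556425 ≈ 0.610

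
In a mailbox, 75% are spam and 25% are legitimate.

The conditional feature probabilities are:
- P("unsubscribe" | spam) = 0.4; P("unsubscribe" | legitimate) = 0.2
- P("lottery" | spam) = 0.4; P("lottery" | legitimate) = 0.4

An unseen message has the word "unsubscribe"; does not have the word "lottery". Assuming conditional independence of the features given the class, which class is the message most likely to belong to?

spam: 0.75 × 0.4 × (1−0.4) = 0.18
legitimate: 0.25 × 0.2 × (1−0.4) = 0.03
Highest score → spam.

spam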